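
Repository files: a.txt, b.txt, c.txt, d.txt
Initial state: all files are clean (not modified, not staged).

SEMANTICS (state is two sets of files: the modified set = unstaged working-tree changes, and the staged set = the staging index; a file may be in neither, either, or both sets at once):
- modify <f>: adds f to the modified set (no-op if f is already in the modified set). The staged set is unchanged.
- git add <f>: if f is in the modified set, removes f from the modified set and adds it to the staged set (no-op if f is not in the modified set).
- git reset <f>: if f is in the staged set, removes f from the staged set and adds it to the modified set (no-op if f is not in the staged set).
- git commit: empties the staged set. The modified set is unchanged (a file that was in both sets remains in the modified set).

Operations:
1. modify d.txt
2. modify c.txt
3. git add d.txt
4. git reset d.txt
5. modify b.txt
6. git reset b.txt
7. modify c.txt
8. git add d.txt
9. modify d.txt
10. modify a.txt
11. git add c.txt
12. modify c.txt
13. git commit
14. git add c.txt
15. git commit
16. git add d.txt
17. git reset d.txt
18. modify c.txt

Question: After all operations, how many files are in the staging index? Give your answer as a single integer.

After op 1 (modify d.txt): modified={d.txt} staged={none}
After op 2 (modify c.txt): modified={c.txt, d.txt} staged={none}
After op 3 (git add d.txt): modified={c.txt} staged={d.txt}
After op 4 (git reset d.txt): modified={c.txt, d.txt} staged={none}
After op 5 (modify b.txt): modified={b.txt, c.txt, d.txt} staged={none}
After op 6 (git reset b.txt): modified={b.txt, c.txt, d.txt} staged={none}
After op 7 (modify c.txt): modified={b.txt, c.txt, d.txt} staged={none}
After op 8 (git add d.txt): modified={b.txt, c.txt} staged={d.txt}
After op 9 (modify d.txt): modified={b.txt, c.txt, d.txt} staged={d.txt}
After op 10 (modify a.txt): modified={a.txt, b.txt, c.txt, d.txt} staged={d.txt}
After op 11 (git add c.txt): modified={a.txt, b.txt, d.txt} staged={c.txt, d.txt}
After op 12 (modify c.txt): modified={a.txt, b.txt, c.txt, d.txt} staged={c.txt, d.txt}
After op 13 (git commit): modified={a.txt, b.txt, c.txt, d.txt} staged={none}
After op 14 (git add c.txt): modified={a.txt, b.txt, d.txt} staged={c.txt}
After op 15 (git commit): modified={a.txt, b.txt, d.txt} staged={none}
After op 16 (git add d.txt): modified={a.txt, b.txt} staged={d.txt}
After op 17 (git reset d.txt): modified={a.txt, b.txt, d.txt} staged={none}
After op 18 (modify c.txt): modified={a.txt, b.txt, c.txt, d.txt} staged={none}
Final staged set: {none} -> count=0

Answer: 0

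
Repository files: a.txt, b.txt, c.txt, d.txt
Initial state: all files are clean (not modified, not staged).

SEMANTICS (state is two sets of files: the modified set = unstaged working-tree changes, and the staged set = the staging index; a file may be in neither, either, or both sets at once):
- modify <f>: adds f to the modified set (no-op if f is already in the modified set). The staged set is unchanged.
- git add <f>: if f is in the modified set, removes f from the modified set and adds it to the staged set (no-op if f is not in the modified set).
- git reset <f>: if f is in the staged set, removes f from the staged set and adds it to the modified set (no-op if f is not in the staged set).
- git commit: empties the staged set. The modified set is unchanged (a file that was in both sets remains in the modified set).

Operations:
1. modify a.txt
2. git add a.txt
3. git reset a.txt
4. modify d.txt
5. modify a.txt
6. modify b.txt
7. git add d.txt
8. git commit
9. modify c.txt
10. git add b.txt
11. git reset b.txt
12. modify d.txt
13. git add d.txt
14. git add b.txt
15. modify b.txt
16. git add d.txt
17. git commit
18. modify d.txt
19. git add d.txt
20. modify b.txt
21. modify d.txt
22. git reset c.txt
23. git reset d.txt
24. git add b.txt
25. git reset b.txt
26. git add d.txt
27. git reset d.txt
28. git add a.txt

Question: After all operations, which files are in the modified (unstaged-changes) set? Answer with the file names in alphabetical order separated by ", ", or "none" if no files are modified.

Answer: b.txt, c.txt, d.txt

Derivation:
After op 1 (modify a.txt): modified={a.txt} staged={none}
After op 2 (git add a.txt): modified={none} staged={a.txt}
After op 3 (git reset a.txt): modified={a.txt} staged={none}
After op 4 (modify d.txt): modified={a.txt, d.txt} staged={none}
After op 5 (modify a.txt): modified={a.txt, d.txt} staged={none}
After op 6 (modify b.txt): modified={a.txt, b.txt, d.txt} staged={none}
After op 7 (git add d.txt): modified={a.txt, b.txt} staged={d.txt}
After op 8 (git commit): modified={a.txt, b.txt} staged={none}
After op 9 (modify c.txt): modified={a.txt, b.txt, c.txt} staged={none}
After op 10 (git add b.txt): modified={a.txt, c.txt} staged={b.txt}
After op 11 (git reset b.txt): modified={a.txt, b.txt, c.txt} staged={none}
After op 12 (modify d.txt): modified={a.txt, b.txt, c.txt, d.txt} staged={none}
After op 13 (git add d.txt): modified={a.txt, b.txt, c.txt} staged={d.txt}
After op 14 (git add b.txt): modified={a.txt, c.txt} staged={b.txt, d.txt}
After op 15 (modify b.txt): modified={a.txt, b.txt, c.txt} staged={b.txt, d.txt}
After op 16 (git add d.txt): modified={a.txt, b.txt, c.txt} staged={b.txt, d.txt}
After op 17 (git commit): modified={a.txt, b.txt, c.txt} staged={none}
After op 18 (modify d.txt): modified={a.txt, b.txt, c.txt, d.txt} staged={none}
After op 19 (git add d.txt): modified={a.txt, b.txt, c.txt} staged={d.txt}
After op 20 (modify b.txt): modified={a.txt, b.txt, c.txt} staged={d.txt}
After op 21 (modify d.txt): modified={a.txt, b.txt, c.txt, d.txt} staged={d.txt}
After op 22 (git reset c.txt): modified={a.txt, b.txt, c.txt, d.txt} staged={d.txt}
After op 23 (git reset d.txt): modified={a.txt, b.txt, c.txt, d.txt} staged={none}
After op 24 (git add b.txt): modified={a.txt, c.txt, d.txt} staged={b.txt}
After op 25 (git reset b.txt): modified={a.txt, b.txt, c.txt, d.txt} staged={none}
After op 26 (git add d.txt): modified={a.txt, b.txt, c.txt} staged={d.txt}
After op 27 (git reset d.txt): modified={a.txt, b.txt, c.txt, d.txt} staged={none}
After op 28 (git add a.txt): modified={b.txt, c.txt, d.txt} staged={a.txt}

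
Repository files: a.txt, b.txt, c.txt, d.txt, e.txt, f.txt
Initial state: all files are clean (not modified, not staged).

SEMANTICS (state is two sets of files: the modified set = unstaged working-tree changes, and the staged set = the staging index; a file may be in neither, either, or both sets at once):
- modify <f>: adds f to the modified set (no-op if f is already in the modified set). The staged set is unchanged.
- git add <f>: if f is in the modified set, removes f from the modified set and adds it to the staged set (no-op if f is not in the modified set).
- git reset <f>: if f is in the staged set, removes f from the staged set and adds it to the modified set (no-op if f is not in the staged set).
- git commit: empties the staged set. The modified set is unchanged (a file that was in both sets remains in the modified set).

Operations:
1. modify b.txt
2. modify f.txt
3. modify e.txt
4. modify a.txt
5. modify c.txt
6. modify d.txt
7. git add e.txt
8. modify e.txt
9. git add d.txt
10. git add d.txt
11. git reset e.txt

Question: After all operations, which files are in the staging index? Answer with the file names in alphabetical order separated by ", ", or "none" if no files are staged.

After op 1 (modify b.txt): modified={b.txt} staged={none}
After op 2 (modify f.txt): modified={b.txt, f.txt} staged={none}
After op 3 (modify e.txt): modified={b.txt, e.txt, f.txt} staged={none}
After op 4 (modify a.txt): modified={a.txt, b.txt, e.txt, f.txt} staged={none}
After op 5 (modify c.txt): modified={a.txt, b.txt, c.txt, e.txt, f.txt} staged={none}
After op 6 (modify d.txt): modified={a.txt, b.txt, c.txt, d.txt, e.txt, f.txt} staged={none}
After op 7 (git add e.txt): modified={a.txt, b.txt, c.txt, d.txt, f.txt} staged={e.txt}
After op 8 (modify e.txt): modified={a.txt, b.txt, c.txt, d.txt, e.txt, f.txt} staged={e.txt}
After op 9 (git add d.txt): modified={a.txt, b.txt, c.txt, e.txt, f.txt} staged={d.txt, e.txt}
After op 10 (git add d.txt): modified={a.txt, b.txt, c.txt, e.txt, f.txt} staged={d.txt, e.txt}
After op 11 (git reset e.txt): modified={a.txt, b.txt, c.txt, e.txt, f.txt} staged={d.txt}

Answer: d.txt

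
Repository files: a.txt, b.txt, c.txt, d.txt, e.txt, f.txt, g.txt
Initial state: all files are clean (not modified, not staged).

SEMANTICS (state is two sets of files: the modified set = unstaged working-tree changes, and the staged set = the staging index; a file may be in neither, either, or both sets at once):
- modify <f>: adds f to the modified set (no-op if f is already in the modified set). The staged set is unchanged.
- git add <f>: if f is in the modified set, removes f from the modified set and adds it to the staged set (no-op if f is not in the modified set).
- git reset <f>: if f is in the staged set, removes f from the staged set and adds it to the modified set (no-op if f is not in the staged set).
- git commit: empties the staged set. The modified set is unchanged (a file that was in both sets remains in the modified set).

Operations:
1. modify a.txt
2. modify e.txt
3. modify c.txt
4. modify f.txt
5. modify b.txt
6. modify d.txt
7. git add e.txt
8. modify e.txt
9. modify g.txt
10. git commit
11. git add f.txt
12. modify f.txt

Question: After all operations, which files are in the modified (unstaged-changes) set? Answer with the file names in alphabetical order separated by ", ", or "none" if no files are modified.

Answer: a.txt, b.txt, c.txt, d.txt, e.txt, f.txt, g.txt

Derivation:
After op 1 (modify a.txt): modified={a.txt} staged={none}
After op 2 (modify e.txt): modified={a.txt, e.txt} staged={none}
After op 3 (modify c.txt): modified={a.txt, c.txt, e.txt} staged={none}
After op 4 (modify f.txt): modified={a.txt, c.txt, e.txt, f.txt} staged={none}
After op 5 (modify b.txt): modified={a.txt, b.txt, c.txt, e.txt, f.txt} staged={none}
After op 6 (modify d.txt): modified={a.txt, b.txt, c.txt, d.txt, e.txt, f.txt} staged={none}
After op 7 (git add e.txt): modified={a.txt, b.txt, c.txt, d.txt, f.txt} staged={e.txt}
After op 8 (modify e.txt): modified={a.txt, b.txt, c.txt, d.txt, e.txt, f.txt} staged={e.txt}
After op 9 (modify g.txt): modified={a.txt, b.txt, c.txt, d.txt, e.txt, f.txt, g.txt} staged={e.txt}
After op 10 (git commit): modified={a.txt, b.txt, c.txt, d.txt, e.txt, f.txt, g.txt} staged={none}
After op 11 (git add f.txt): modified={a.txt, b.txt, c.txt, d.txt, e.txt, g.txt} staged={f.txt}
After op 12 (modify f.txt): modified={a.txt, b.txt, c.txt, d.txt, e.txt, f.txt, g.txt} staged={f.txt}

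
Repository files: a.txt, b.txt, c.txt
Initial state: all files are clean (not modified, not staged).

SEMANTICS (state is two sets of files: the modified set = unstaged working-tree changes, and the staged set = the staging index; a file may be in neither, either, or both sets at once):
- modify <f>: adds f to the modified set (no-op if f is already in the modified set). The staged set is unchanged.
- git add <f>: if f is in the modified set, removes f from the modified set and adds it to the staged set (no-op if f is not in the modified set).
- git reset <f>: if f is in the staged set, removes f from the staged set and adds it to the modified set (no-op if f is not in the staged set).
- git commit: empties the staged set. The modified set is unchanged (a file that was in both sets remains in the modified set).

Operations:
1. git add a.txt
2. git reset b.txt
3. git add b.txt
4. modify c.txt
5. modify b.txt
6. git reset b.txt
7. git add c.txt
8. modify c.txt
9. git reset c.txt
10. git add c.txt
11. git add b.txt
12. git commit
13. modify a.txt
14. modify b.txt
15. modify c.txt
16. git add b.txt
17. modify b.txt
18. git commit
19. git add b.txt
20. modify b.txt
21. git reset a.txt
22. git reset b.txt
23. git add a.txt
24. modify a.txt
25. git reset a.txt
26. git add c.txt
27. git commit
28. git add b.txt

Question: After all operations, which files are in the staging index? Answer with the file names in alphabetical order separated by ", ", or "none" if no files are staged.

Answer: b.txt

Derivation:
After op 1 (git add a.txt): modified={none} staged={none}
After op 2 (git reset b.txt): modified={none} staged={none}
After op 3 (git add b.txt): modified={none} staged={none}
After op 4 (modify c.txt): modified={c.txt} staged={none}
After op 5 (modify b.txt): modified={b.txt, c.txt} staged={none}
After op 6 (git reset b.txt): modified={b.txt, c.txt} staged={none}
After op 7 (git add c.txt): modified={b.txt} staged={c.txt}
After op 8 (modify c.txt): modified={b.txt, c.txt} staged={c.txt}
After op 9 (git reset c.txt): modified={b.txt, c.txt} staged={none}
After op 10 (git add c.txt): modified={b.txt} staged={c.txt}
After op 11 (git add b.txt): modified={none} staged={b.txt, c.txt}
After op 12 (git commit): modified={none} staged={none}
After op 13 (modify a.txt): modified={a.txt} staged={none}
After op 14 (modify b.txt): modified={a.txt, b.txt} staged={none}
After op 15 (modify c.txt): modified={a.txt, b.txt, c.txt} staged={none}
After op 16 (git add b.txt): modified={a.txt, c.txt} staged={b.txt}
After op 17 (modify b.txt): modified={a.txt, b.txt, c.txt} staged={b.txt}
After op 18 (git commit): modified={a.txt, b.txt, c.txt} staged={none}
After op 19 (git add b.txt): modified={a.txt, c.txt} staged={b.txt}
After op 20 (modify b.txt): modified={a.txt, b.txt, c.txt} staged={b.txt}
After op 21 (git reset a.txt): modified={a.txt, b.txt, c.txt} staged={b.txt}
After op 22 (git reset b.txt): modified={a.txt, b.txt, c.txt} staged={none}
After op 23 (git add a.txt): modified={b.txt, c.txt} staged={a.txt}
After op 24 (modify a.txt): modified={a.txt, b.txt, c.txt} staged={a.txt}
After op 25 (git reset a.txt): modified={a.txt, b.txt, c.txt} staged={none}
After op 26 (git add c.txt): modified={a.txt, b.txt} staged={c.txt}
After op 27 (git commit): modified={a.txt, b.txt} staged={none}
After op 28 (git add b.txt): modified={a.txt} staged={b.txt}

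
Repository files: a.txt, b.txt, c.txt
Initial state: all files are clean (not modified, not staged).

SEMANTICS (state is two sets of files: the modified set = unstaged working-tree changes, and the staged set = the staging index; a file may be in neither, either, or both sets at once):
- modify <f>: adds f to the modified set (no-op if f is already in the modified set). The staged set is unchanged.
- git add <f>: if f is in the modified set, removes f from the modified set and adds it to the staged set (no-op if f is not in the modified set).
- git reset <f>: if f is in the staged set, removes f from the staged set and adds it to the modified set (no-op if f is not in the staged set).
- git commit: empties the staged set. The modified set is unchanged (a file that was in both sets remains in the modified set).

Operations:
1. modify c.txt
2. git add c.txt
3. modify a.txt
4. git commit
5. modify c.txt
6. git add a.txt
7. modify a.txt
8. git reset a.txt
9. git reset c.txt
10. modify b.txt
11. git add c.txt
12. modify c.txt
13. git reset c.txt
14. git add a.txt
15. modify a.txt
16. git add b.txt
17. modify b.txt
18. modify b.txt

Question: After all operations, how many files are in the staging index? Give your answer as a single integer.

After op 1 (modify c.txt): modified={c.txt} staged={none}
After op 2 (git add c.txt): modified={none} staged={c.txt}
After op 3 (modify a.txt): modified={a.txt} staged={c.txt}
After op 4 (git commit): modified={a.txt} staged={none}
After op 5 (modify c.txt): modified={a.txt, c.txt} staged={none}
After op 6 (git add a.txt): modified={c.txt} staged={a.txt}
After op 7 (modify a.txt): modified={a.txt, c.txt} staged={a.txt}
After op 8 (git reset a.txt): modified={a.txt, c.txt} staged={none}
After op 9 (git reset c.txt): modified={a.txt, c.txt} staged={none}
After op 10 (modify b.txt): modified={a.txt, b.txt, c.txt} staged={none}
After op 11 (git add c.txt): modified={a.txt, b.txt} staged={c.txt}
After op 12 (modify c.txt): modified={a.txt, b.txt, c.txt} staged={c.txt}
After op 13 (git reset c.txt): modified={a.txt, b.txt, c.txt} staged={none}
After op 14 (git add a.txt): modified={b.txt, c.txt} staged={a.txt}
After op 15 (modify a.txt): modified={a.txt, b.txt, c.txt} staged={a.txt}
After op 16 (git add b.txt): modified={a.txt, c.txt} staged={a.txt, b.txt}
After op 17 (modify b.txt): modified={a.txt, b.txt, c.txt} staged={a.txt, b.txt}
After op 18 (modify b.txt): modified={a.txt, b.txt, c.txt} staged={a.txt, b.txt}
Final staged set: {a.txt, b.txt} -> count=2

Answer: 2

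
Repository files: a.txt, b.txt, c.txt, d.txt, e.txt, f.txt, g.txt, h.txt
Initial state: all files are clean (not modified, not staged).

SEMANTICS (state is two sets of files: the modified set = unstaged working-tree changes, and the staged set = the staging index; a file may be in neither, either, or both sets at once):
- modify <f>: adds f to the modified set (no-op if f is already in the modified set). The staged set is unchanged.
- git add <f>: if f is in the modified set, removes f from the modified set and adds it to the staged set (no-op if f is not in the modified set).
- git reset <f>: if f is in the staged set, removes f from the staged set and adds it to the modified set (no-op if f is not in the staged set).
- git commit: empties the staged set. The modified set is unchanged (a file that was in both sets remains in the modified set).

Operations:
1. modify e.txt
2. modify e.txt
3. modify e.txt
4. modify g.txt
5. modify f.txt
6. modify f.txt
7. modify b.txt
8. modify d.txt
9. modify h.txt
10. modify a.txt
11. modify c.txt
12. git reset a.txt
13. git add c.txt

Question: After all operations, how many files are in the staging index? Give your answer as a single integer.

After op 1 (modify e.txt): modified={e.txt} staged={none}
After op 2 (modify e.txt): modified={e.txt} staged={none}
After op 3 (modify e.txt): modified={e.txt} staged={none}
After op 4 (modify g.txt): modified={e.txt, g.txt} staged={none}
After op 5 (modify f.txt): modified={e.txt, f.txt, g.txt} staged={none}
After op 6 (modify f.txt): modified={e.txt, f.txt, g.txt} staged={none}
After op 7 (modify b.txt): modified={b.txt, e.txt, f.txt, g.txt} staged={none}
After op 8 (modify d.txt): modified={b.txt, d.txt, e.txt, f.txt, g.txt} staged={none}
After op 9 (modify h.txt): modified={b.txt, d.txt, e.txt, f.txt, g.txt, h.txt} staged={none}
After op 10 (modify a.txt): modified={a.txt, b.txt, d.txt, e.txt, f.txt, g.txt, h.txt} staged={none}
After op 11 (modify c.txt): modified={a.txt, b.txt, c.txt, d.txt, e.txt, f.txt, g.txt, h.txt} staged={none}
After op 12 (git reset a.txt): modified={a.txt, b.txt, c.txt, d.txt, e.txt, f.txt, g.txt, h.txt} staged={none}
After op 13 (git add c.txt): modified={a.txt, b.txt, d.txt, e.txt, f.txt, g.txt, h.txt} staged={c.txt}
Final staged set: {c.txt} -> count=1

Answer: 1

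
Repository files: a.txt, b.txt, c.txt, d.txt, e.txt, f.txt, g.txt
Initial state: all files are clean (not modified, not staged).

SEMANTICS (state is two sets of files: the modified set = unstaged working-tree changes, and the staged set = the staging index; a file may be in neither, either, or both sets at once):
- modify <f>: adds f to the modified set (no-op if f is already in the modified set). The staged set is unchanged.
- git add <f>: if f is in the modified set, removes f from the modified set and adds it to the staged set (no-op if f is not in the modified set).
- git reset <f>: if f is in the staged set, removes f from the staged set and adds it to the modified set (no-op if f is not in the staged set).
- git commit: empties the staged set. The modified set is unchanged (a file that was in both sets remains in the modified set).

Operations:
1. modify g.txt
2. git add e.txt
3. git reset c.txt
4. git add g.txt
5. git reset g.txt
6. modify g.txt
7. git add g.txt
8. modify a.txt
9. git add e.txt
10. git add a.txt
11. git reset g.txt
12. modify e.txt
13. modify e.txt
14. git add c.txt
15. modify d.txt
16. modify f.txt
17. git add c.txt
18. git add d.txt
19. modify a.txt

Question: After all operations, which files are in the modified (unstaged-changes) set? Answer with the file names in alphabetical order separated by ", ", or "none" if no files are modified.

After op 1 (modify g.txt): modified={g.txt} staged={none}
After op 2 (git add e.txt): modified={g.txt} staged={none}
After op 3 (git reset c.txt): modified={g.txt} staged={none}
After op 4 (git add g.txt): modified={none} staged={g.txt}
After op 5 (git reset g.txt): modified={g.txt} staged={none}
After op 6 (modify g.txt): modified={g.txt} staged={none}
After op 7 (git add g.txt): modified={none} staged={g.txt}
After op 8 (modify a.txt): modified={a.txt} staged={g.txt}
After op 9 (git add e.txt): modified={a.txt} staged={g.txt}
After op 10 (git add a.txt): modified={none} staged={a.txt, g.txt}
After op 11 (git reset g.txt): modified={g.txt} staged={a.txt}
After op 12 (modify e.txt): modified={e.txt, g.txt} staged={a.txt}
After op 13 (modify e.txt): modified={e.txt, g.txt} staged={a.txt}
After op 14 (git add c.txt): modified={e.txt, g.txt} staged={a.txt}
After op 15 (modify d.txt): modified={d.txt, e.txt, g.txt} staged={a.txt}
After op 16 (modify f.txt): modified={d.txt, e.txt, f.txt, g.txt} staged={a.txt}
After op 17 (git add c.txt): modified={d.txt, e.txt, f.txt, g.txt} staged={a.txt}
After op 18 (git add d.txt): modified={e.txt, f.txt, g.txt} staged={a.txt, d.txt}
After op 19 (modify a.txt): modified={a.txt, e.txt, f.txt, g.txt} staged={a.txt, d.txt}

Answer: a.txt, e.txt, f.txt, g.txt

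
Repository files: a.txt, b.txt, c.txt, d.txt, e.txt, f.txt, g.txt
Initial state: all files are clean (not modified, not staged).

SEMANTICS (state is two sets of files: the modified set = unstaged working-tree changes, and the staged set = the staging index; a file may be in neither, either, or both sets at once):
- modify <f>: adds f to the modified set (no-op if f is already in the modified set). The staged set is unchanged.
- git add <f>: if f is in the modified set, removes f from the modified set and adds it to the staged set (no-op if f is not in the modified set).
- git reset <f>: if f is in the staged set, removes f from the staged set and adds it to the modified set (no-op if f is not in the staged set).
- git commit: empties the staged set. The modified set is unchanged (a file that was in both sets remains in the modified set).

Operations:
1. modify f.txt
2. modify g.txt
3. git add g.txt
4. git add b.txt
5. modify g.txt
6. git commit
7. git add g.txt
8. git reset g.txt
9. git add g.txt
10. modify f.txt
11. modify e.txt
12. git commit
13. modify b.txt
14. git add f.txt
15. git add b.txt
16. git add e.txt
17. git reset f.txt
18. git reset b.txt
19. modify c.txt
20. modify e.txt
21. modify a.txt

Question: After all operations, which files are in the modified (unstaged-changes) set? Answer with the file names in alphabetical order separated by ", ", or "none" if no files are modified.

After op 1 (modify f.txt): modified={f.txt} staged={none}
After op 2 (modify g.txt): modified={f.txt, g.txt} staged={none}
After op 3 (git add g.txt): modified={f.txt} staged={g.txt}
After op 4 (git add b.txt): modified={f.txt} staged={g.txt}
After op 5 (modify g.txt): modified={f.txt, g.txt} staged={g.txt}
After op 6 (git commit): modified={f.txt, g.txt} staged={none}
After op 7 (git add g.txt): modified={f.txt} staged={g.txt}
After op 8 (git reset g.txt): modified={f.txt, g.txt} staged={none}
After op 9 (git add g.txt): modified={f.txt} staged={g.txt}
After op 10 (modify f.txt): modified={f.txt} staged={g.txt}
After op 11 (modify e.txt): modified={e.txt, f.txt} staged={g.txt}
After op 12 (git commit): modified={e.txt, f.txt} staged={none}
After op 13 (modify b.txt): modified={b.txt, e.txt, f.txt} staged={none}
After op 14 (git add f.txt): modified={b.txt, e.txt} staged={f.txt}
After op 15 (git add b.txt): modified={e.txt} staged={b.txt, f.txt}
After op 16 (git add e.txt): modified={none} staged={b.txt, e.txt, f.txt}
After op 17 (git reset f.txt): modified={f.txt} staged={b.txt, e.txt}
After op 18 (git reset b.txt): modified={b.txt, f.txt} staged={e.txt}
After op 19 (modify c.txt): modified={b.txt, c.txt, f.txt} staged={e.txt}
After op 20 (modify e.txt): modified={b.txt, c.txt, e.txt, f.txt} staged={e.txt}
After op 21 (modify a.txt): modified={a.txt, b.txt, c.txt, e.txt, f.txt} staged={e.txt}

Answer: a.txt, b.txt, c.txt, e.txt, f.txt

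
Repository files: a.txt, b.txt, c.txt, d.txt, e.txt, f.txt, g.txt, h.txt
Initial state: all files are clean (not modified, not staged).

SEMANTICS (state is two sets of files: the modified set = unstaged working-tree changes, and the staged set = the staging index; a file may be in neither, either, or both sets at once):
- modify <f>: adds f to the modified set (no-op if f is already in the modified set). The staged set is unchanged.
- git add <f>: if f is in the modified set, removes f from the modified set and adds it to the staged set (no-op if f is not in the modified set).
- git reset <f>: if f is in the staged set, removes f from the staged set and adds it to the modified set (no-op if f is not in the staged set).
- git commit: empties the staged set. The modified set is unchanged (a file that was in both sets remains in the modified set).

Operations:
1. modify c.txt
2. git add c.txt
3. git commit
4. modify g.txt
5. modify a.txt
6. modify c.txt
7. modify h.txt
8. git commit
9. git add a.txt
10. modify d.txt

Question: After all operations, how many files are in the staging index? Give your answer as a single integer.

After op 1 (modify c.txt): modified={c.txt} staged={none}
After op 2 (git add c.txt): modified={none} staged={c.txt}
After op 3 (git commit): modified={none} staged={none}
After op 4 (modify g.txt): modified={g.txt} staged={none}
After op 5 (modify a.txt): modified={a.txt, g.txt} staged={none}
After op 6 (modify c.txt): modified={a.txt, c.txt, g.txt} staged={none}
After op 7 (modify h.txt): modified={a.txt, c.txt, g.txt, h.txt} staged={none}
After op 8 (git commit): modified={a.txt, c.txt, g.txt, h.txt} staged={none}
After op 9 (git add a.txt): modified={c.txt, g.txt, h.txt} staged={a.txt}
After op 10 (modify d.txt): modified={c.txt, d.txt, g.txt, h.txt} staged={a.txt}
Final staged set: {a.txt} -> count=1

Answer: 1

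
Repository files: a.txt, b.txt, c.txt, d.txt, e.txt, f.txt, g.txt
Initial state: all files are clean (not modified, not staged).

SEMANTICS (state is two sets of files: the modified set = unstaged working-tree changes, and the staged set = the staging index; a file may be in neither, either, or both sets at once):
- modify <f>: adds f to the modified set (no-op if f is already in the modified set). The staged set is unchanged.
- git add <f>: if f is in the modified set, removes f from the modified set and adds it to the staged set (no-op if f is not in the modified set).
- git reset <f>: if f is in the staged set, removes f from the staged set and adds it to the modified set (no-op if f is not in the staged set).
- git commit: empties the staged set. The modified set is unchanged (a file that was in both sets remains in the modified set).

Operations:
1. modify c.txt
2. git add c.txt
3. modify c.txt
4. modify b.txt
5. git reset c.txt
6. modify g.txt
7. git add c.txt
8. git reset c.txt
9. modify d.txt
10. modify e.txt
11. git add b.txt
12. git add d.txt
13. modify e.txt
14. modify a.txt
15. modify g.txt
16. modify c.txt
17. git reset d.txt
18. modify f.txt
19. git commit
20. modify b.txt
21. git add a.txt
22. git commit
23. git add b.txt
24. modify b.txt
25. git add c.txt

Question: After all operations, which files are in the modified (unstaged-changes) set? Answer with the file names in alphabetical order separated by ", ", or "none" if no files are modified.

After op 1 (modify c.txt): modified={c.txt} staged={none}
After op 2 (git add c.txt): modified={none} staged={c.txt}
After op 3 (modify c.txt): modified={c.txt} staged={c.txt}
After op 4 (modify b.txt): modified={b.txt, c.txt} staged={c.txt}
After op 5 (git reset c.txt): modified={b.txt, c.txt} staged={none}
After op 6 (modify g.txt): modified={b.txt, c.txt, g.txt} staged={none}
After op 7 (git add c.txt): modified={b.txt, g.txt} staged={c.txt}
After op 8 (git reset c.txt): modified={b.txt, c.txt, g.txt} staged={none}
After op 9 (modify d.txt): modified={b.txt, c.txt, d.txt, g.txt} staged={none}
After op 10 (modify e.txt): modified={b.txt, c.txt, d.txt, e.txt, g.txt} staged={none}
After op 11 (git add b.txt): modified={c.txt, d.txt, e.txt, g.txt} staged={b.txt}
After op 12 (git add d.txt): modified={c.txt, e.txt, g.txt} staged={b.txt, d.txt}
After op 13 (modify e.txt): modified={c.txt, e.txt, g.txt} staged={b.txt, d.txt}
After op 14 (modify a.txt): modified={a.txt, c.txt, e.txt, g.txt} staged={b.txt, d.txt}
After op 15 (modify g.txt): modified={a.txt, c.txt, e.txt, g.txt} staged={b.txt, d.txt}
After op 16 (modify c.txt): modified={a.txt, c.txt, e.txt, g.txt} staged={b.txt, d.txt}
After op 17 (git reset d.txt): modified={a.txt, c.txt, d.txt, e.txt, g.txt} staged={b.txt}
After op 18 (modify f.txt): modified={a.txt, c.txt, d.txt, e.txt, f.txt, g.txt} staged={b.txt}
After op 19 (git commit): modified={a.txt, c.txt, d.txt, e.txt, f.txt, g.txt} staged={none}
After op 20 (modify b.txt): modified={a.txt, b.txt, c.txt, d.txt, e.txt, f.txt, g.txt} staged={none}
After op 21 (git add a.txt): modified={b.txt, c.txt, d.txt, e.txt, f.txt, g.txt} staged={a.txt}
After op 22 (git commit): modified={b.txt, c.txt, d.txt, e.txt, f.txt, g.txt} staged={none}
After op 23 (git add b.txt): modified={c.txt, d.txt, e.txt, f.txt, g.txt} staged={b.txt}
After op 24 (modify b.txt): modified={b.txt, c.txt, d.txt, e.txt, f.txt, g.txt} staged={b.txt}
After op 25 (git add c.txt): modified={b.txt, d.txt, e.txt, f.txt, g.txt} staged={b.txt, c.txt}

Answer: b.txt, d.txt, e.txt, f.txt, g.txt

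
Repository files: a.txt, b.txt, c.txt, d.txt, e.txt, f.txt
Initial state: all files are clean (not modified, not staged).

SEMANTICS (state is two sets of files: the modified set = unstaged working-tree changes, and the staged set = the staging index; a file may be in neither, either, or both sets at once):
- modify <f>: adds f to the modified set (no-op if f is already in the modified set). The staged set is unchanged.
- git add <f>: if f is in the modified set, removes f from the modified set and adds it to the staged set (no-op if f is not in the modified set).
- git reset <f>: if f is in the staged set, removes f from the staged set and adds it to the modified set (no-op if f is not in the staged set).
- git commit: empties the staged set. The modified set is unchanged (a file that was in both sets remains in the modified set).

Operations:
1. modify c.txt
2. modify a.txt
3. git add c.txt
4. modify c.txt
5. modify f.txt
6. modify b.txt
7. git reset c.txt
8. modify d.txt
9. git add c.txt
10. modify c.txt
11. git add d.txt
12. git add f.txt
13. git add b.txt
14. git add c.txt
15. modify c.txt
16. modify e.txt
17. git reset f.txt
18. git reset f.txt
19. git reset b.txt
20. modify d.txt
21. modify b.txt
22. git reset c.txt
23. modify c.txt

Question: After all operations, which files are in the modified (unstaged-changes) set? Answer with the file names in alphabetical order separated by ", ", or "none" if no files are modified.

After op 1 (modify c.txt): modified={c.txt} staged={none}
After op 2 (modify a.txt): modified={a.txt, c.txt} staged={none}
After op 3 (git add c.txt): modified={a.txt} staged={c.txt}
After op 4 (modify c.txt): modified={a.txt, c.txt} staged={c.txt}
After op 5 (modify f.txt): modified={a.txt, c.txt, f.txt} staged={c.txt}
After op 6 (modify b.txt): modified={a.txt, b.txt, c.txt, f.txt} staged={c.txt}
After op 7 (git reset c.txt): modified={a.txt, b.txt, c.txt, f.txt} staged={none}
After op 8 (modify d.txt): modified={a.txt, b.txt, c.txt, d.txt, f.txt} staged={none}
After op 9 (git add c.txt): modified={a.txt, b.txt, d.txt, f.txt} staged={c.txt}
After op 10 (modify c.txt): modified={a.txt, b.txt, c.txt, d.txt, f.txt} staged={c.txt}
After op 11 (git add d.txt): modified={a.txt, b.txt, c.txt, f.txt} staged={c.txt, d.txt}
After op 12 (git add f.txt): modified={a.txt, b.txt, c.txt} staged={c.txt, d.txt, f.txt}
After op 13 (git add b.txt): modified={a.txt, c.txt} staged={b.txt, c.txt, d.txt, f.txt}
After op 14 (git add c.txt): modified={a.txt} staged={b.txt, c.txt, d.txt, f.txt}
After op 15 (modify c.txt): modified={a.txt, c.txt} staged={b.txt, c.txt, d.txt, f.txt}
After op 16 (modify e.txt): modified={a.txt, c.txt, e.txt} staged={b.txt, c.txt, d.txt, f.txt}
After op 17 (git reset f.txt): modified={a.txt, c.txt, e.txt, f.txt} staged={b.txt, c.txt, d.txt}
After op 18 (git reset f.txt): modified={a.txt, c.txt, e.txt, f.txt} staged={b.txt, c.txt, d.txt}
After op 19 (git reset b.txt): modified={a.txt, b.txt, c.txt, e.txt, f.txt} staged={c.txt, d.txt}
After op 20 (modify d.txt): modified={a.txt, b.txt, c.txt, d.txt, e.txt, f.txt} staged={c.txt, d.txt}
After op 21 (modify b.txt): modified={a.txt, b.txt, c.txt, d.txt, e.txt, f.txt} staged={c.txt, d.txt}
After op 22 (git reset c.txt): modified={a.txt, b.txt, c.txt, d.txt, e.txt, f.txt} staged={d.txt}
After op 23 (modify c.txt): modified={a.txt, b.txt, c.txt, d.txt, e.txt, f.txt} staged={d.txt}

Answer: a.txt, b.txt, c.txt, d.txt, e.txt, f.txt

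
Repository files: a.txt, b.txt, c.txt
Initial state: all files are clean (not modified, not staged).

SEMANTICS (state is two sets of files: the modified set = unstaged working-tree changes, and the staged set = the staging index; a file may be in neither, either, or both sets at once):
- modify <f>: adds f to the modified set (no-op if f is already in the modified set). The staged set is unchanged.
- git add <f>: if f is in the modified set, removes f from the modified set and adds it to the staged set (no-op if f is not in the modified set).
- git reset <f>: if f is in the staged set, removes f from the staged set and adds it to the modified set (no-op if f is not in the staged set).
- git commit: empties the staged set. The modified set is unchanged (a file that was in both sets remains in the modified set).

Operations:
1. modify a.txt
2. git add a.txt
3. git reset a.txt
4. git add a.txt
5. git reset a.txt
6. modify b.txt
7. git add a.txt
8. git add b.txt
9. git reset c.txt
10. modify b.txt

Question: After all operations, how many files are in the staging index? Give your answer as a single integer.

Answer: 2

Derivation:
After op 1 (modify a.txt): modified={a.txt} staged={none}
After op 2 (git add a.txt): modified={none} staged={a.txt}
After op 3 (git reset a.txt): modified={a.txt} staged={none}
After op 4 (git add a.txt): modified={none} staged={a.txt}
After op 5 (git reset a.txt): modified={a.txt} staged={none}
After op 6 (modify b.txt): modified={a.txt, b.txt} staged={none}
After op 7 (git add a.txt): modified={b.txt} staged={a.txt}
After op 8 (git add b.txt): modified={none} staged={a.txt, b.txt}
After op 9 (git reset c.txt): modified={none} staged={a.txt, b.txt}
After op 10 (modify b.txt): modified={b.txt} staged={a.txt, b.txt}
Final staged set: {a.txt, b.txt} -> count=2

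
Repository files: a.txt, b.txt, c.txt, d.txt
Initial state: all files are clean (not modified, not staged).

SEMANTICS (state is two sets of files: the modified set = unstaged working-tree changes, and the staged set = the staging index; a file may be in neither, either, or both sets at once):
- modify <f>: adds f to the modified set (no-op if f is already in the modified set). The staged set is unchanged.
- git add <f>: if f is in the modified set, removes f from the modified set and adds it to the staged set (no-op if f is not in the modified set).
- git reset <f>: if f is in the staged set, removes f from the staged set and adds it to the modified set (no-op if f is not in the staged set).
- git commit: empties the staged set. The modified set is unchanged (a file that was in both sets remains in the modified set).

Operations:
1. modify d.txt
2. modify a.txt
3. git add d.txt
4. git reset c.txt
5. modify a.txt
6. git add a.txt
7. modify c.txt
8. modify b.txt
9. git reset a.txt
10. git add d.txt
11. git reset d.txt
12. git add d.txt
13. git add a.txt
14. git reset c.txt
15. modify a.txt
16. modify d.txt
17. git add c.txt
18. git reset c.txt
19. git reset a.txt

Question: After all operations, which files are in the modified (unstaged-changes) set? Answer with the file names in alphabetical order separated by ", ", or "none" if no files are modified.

After op 1 (modify d.txt): modified={d.txt} staged={none}
After op 2 (modify a.txt): modified={a.txt, d.txt} staged={none}
After op 3 (git add d.txt): modified={a.txt} staged={d.txt}
After op 4 (git reset c.txt): modified={a.txt} staged={d.txt}
After op 5 (modify a.txt): modified={a.txt} staged={d.txt}
After op 6 (git add a.txt): modified={none} staged={a.txt, d.txt}
After op 7 (modify c.txt): modified={c.txt} staged={a.txt, d.txt}
After op 8 (modify b.txt): modified={b.txt, c.txt} staged={a.txt, d.txt}
After op 9 (git reset a.txt): modified={a.txt, b.txt, c.txt} staged={d.txt}
After op 10 (git add d.txt): modified={a.txt, b.txt, c.txt} staged={d.txt}
After op 11 (git reset d.txt): modified={a.txt, b.txt, c.txt, d.txt} staged={none}
After op 12 (git add d.txt): modified={a.txt, b.txt, c.txt} staged={d.txt}
After op 13 (git add a.txt): modified={b.txt, c.txt} staged={a.txt, d.txt}
After op 14 (git reset c.txt): modified={b.txt, c.txt} staged={a.txt, d.txt}
After op 15 (modify a.txt): modified={a.txt, b.txt, c.txt} staged={a.txt, d.txt}
After op 16 (modify d.txt): modified={a.txt, b.txt, c.txt, d.txt} staged={a.txt, d.txt}
After op 17 (git add c.txt): modified={a.txt, b.txt, d.txt} staged={a.txt, c.txt, d.txt}
After op 18 (git reset c.txt): modified={a.txt, b.txt, c.txt, d.txt} staged={a.txt, d.txt}
After op 19 (git reset a.txt): modified={a.txt, b.txt, c.txt, d.txt} staged={d.txt}

Answer: a.txt, b.txt, c.txt, d.txt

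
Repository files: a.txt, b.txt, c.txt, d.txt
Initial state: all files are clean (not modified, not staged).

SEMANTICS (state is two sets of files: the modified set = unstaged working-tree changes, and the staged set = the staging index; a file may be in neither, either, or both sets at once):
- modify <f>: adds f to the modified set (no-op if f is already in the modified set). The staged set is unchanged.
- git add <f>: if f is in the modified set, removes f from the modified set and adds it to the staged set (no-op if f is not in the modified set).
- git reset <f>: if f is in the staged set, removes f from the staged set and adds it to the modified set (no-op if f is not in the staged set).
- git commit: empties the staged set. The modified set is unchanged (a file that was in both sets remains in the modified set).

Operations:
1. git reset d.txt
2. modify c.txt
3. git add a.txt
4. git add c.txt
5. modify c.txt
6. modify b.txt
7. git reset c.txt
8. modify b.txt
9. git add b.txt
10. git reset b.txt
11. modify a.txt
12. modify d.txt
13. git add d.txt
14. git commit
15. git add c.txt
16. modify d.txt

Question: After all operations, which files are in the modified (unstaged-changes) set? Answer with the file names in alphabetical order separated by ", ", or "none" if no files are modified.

Answer: a.txt, b.txt, d.txt

Derivation:
After op 1 (git reset d.txt): modified={none} staged={none}
After op 2 (modify c.txt): modified={c.txt} staged={none}
After op 3 (git add a.txt): modified={c.txt} staged={none}
After op 4 (git add c.txt): modified={none} staged={c.txt}
After op 5 (modify c.txt): modified={c.txt} staged={c.txt}
After op 6 (modify b.txt): modified={b.txt, c.txt} staged={c.txt}
After op 7 (git reset c.txt): modified={b.txt, c.txt} staged={none}
After op 8 (modify b.txt): modified={b.txt, c.txt} staged={none}
After op 9 (git add b.txt): modified={c.txt} staged={b.txt}
After op 10 (git reset b.txt): modified={b.txt, c.txt} staged={none}
After op 11 (modify a.txt): modified={a.txt, b.txt, c.txt} staged={none}
After op 12 (modify d.txt): modified={a.txt, b.txt, c.txt, d.txt} staged={none}
After op 13 (git add d.txt): modified={a.txt, b.txt, c.txt} staged={d.txt}
After op 14 (git commit): modified={a.txt, b.txt, c.txt} staged={none}
After op 15 (git add c.txt): modified={a.txt, b.txt} staged={c.txt}
After op 16 (modify d.txt): modified={a.txt, b.txt, d.txt} staged={c.txt}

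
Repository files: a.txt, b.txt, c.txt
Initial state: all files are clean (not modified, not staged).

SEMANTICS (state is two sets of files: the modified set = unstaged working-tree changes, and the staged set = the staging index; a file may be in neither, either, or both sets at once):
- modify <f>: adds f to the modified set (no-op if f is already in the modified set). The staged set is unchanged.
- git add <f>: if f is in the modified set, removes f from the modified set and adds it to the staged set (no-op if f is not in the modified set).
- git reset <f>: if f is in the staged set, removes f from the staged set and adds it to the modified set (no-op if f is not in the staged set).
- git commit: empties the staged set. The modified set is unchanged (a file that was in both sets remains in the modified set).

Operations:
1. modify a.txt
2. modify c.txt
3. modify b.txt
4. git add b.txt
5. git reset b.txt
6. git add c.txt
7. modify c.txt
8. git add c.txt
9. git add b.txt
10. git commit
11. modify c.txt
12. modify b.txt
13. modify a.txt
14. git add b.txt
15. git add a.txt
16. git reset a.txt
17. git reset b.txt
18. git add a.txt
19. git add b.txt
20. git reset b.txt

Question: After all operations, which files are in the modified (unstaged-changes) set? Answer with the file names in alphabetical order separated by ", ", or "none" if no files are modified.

After op 1 (modify a.txt): modified={a.txt} staged={none}
After op 2 (modify c.txt): modified={a.txt, c.txt} staged={none}
After op 3 (modify b.txt): modified={a.txt, b.txt, c.txt} staged={none}
After op 4 (git add b.txt): modified={a.txt, c.txt} staged={b.txt}
After op 5 (git reset b.txt): modified={a.txt, b.txt, c.txt} staged={none}
After op 6 (git add c.txt): modified={a.txt, b.txt} staged={c.txt}
After op 7 (modify c.txt): modified={a.txt, b.txt, c.txt} staged={c.txt}
After op 8 (git add c.txt): modified={a.txt, b.txt} staged={c.txt}
After op 9 (git add b.txt): modified={a.txt} staged={b.txt, c.txt}
After op 10 (git commit): modified={a.txt} staged={none}
After op 11 (modify c.txt): modified={a.txt, c.txt} staged={none}
After op 12 (modify b.txt): modified={a.txt, b.txt, c.txt} staged={none}
After op 13 (modify a.txt): modified={a.txt, b.txt, c.txt} staged={none}
After op 14 (git add b.txt): modified={a.txt, c.txt} staged={b.txt}
After op 15 (git add a.txt): modified={c.txt} staged={a.txt, b.txt}
After op 16 (git reset a.txt): modified={a.txt, c.txt} staged={b.txt}
After op 17 (git reset b.txt): modified={a.txt, b.txt, c.txt} staged={none}
After op 18 (git add a.txt): modified={b.txt, c.txt} staged={a.txt}
After op 19 (git add b.txt): modified={c.txt} staged={a.txt, b.txt}
After op 20 (git reset b.txt): modified={b.txt, c.txt} staged={a.txt}

Answer: b.txt, c.txt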